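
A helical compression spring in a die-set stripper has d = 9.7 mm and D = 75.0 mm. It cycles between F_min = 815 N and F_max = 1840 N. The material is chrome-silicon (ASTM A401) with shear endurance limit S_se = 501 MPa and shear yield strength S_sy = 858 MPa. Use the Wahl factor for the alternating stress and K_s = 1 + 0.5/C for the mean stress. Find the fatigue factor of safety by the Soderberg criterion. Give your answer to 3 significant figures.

C = D/d = 75.0/9.7 = 7.7320; K_W = (4C−1)/(4C−4)+0.615/C = 1.1909; K_s = 1+0.5/C = 1.0647
F_a = (F_max−F_min)/2 = 512.5 N; F_m = (F_max+F_min)/2 = 1327.5 N
τ_a = K_W·8F_aD/(πd³) = 1.1909 × 107.25 = 127.72 MPa
τ_m = K_s·8F_mD/(πd³) = 1.0647 × 277.79 = 295.76 MPa
Soderberg: 1/n_f = τ_a/S_se + τ_m/S_sy = 127.72/501 + 295.76/858 = 0.25494 + 0.34470 = 0.59964
n_f = 1/0.59964 = 1.668

1.67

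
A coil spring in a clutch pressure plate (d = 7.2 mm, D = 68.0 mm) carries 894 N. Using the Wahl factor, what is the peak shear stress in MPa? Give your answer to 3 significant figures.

479 MPa

Spring index C = D/d = 68.0/7.2 = 9.4444
K_W = (4C−1)/(4C−4) + 0.615/C = 36.778/33.778 + 0.0651 = 1.1539
τ₀ = 8FD/(πd³) = 8·894·68.0/(π·7.2³) = 486336/1172.6 = 414.75 MPa
τ_max = K·τ₀ = 1.1539 × 414.75 = 478.6 MPa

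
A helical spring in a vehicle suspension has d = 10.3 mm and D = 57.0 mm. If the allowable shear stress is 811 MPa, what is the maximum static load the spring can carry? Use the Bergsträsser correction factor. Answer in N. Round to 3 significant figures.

C = D/d = 57.0/10.3 = 5.5340
K_B = (4C+2)/(4C−3) = 24.136/19.136 = 1.2613
τ_max = K·8FD/(πd³) → F_max = τ_allow·πd³/(8DK)
F_max = 811·π·10.3³/(8·57.0·1.2613) = 2.7841e+06/575.15 = 4840.6 N

4840 N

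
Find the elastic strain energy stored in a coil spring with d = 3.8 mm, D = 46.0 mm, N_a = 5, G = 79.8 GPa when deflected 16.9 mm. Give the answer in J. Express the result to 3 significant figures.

k = Gd⁴/(8D³N_a) = (79.8×10³)(3.8⁴)/(8·46.0³·5) = 4.2737 N/mm
U = ½kδ² = 0.5 × 4.2737 × 16.9² = 610.31 N·mm = 0.61031 J

0.610 J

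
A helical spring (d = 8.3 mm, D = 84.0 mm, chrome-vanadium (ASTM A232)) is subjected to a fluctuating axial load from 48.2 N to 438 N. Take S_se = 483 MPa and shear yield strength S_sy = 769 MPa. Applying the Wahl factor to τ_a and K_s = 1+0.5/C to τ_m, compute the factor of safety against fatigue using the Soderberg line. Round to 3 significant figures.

C = D/d = 84.0/8.3 = 10.1205; K_W = (4C−1)/(4C−4)+0.615/C = 1.1430; K_s = 1+0.5/C = 1.0494
F_a = (F_max−F_min)/2 = 194.9 N; F_m = (F_max+F_min)/2 = 243.1 N
τ_a = K_W·8F_aD/(πd³) = 1.1430 × 72.912 = 83.338 MPa
τ_m = K_s·8F_mD/(πd³) = 1.0494 × 90.943 = 95.436 MPa
Soderberg: 1/n_f = τ_a/S_se + τ_m/S_sy = 83.338/483 + 95.436/769 = 0.17254 + 0.12410 = 0.29665
n_f = 1/0.29665 = 3.371

3.37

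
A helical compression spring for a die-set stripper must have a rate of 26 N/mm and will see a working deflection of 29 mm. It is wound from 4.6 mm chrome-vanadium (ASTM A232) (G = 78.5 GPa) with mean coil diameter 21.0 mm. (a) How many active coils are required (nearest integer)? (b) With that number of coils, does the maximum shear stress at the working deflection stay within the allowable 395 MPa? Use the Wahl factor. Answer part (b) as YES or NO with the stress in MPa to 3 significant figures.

N_a = Gd⁴/(8D³k) = (78.5×10³)(4.6⁴)/(8·21.0³·26) = 18.25 → N_a = 18
Actual rate k = Gd⁴/(8D³·18) = 26.356 N/mm
Working load F = kδ = 26.356·29 = 764.33 N
C = 21.0/4.6 = 4.5652; K_W = (4C−1)/(4C−4)+0.615/C = 1.3451
τ_max = K_W·8FD/(πd³) = 1.3451·419.92 = 564.82 MPa
τ_max > 395 MPa → exceeds allowable

(a) 18 coils; (b) NO, τ_max = 565 MPa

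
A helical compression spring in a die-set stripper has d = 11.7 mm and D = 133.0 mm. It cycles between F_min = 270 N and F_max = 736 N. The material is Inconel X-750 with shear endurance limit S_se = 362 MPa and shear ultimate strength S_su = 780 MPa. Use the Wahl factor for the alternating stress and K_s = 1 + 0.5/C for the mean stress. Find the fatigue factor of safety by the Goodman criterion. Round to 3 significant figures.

C = D/d = 133.0/11.7 = 11.3675; K_W = (4C−1)/(4C−4)+0.615/C = 1.1264; K_s = 1+0.5/C = 1.0440
F_a = (F_max−F_min)/2 = 233 N; F_m = (F_max+F_min)/2 = 503 N
τ_a = K_W·8F_aD/(πd³) = 1.1264 × 49.271 = 55.501 MPa
τ_m = K_s·8F_mD/(πd³) = 1.0440 × 106.37 = 111.04 MPa
Goodman: 1/n_f = τ_a/S_se + τ_m/S_su = 55.501/362 + 111.04/780 = 0.15332 + 0.14236 = 0.29568
n_f = 1/0.29568 = 3.382

3.38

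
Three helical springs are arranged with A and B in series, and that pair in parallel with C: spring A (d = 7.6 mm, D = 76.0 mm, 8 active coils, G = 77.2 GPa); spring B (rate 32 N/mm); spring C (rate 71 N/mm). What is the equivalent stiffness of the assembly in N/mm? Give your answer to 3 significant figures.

k_A = Gd⁴/(8D³N_a) = (77.2×10³)(7.6⁴)/(8·76.0³·8) = 9.1675 N/mm
Springs A,B series: k_AB = 1/(1/9.1675+1/32) = 7.126 N/mm; parallel with C: k_eq = 7.126+71 = 78.126 N/mm

78.1 N/mm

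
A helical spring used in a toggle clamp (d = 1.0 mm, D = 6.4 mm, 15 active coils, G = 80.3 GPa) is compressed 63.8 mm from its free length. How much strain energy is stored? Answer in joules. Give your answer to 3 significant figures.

5.20 J

k = Gd⁴/(8D³N_a) = (80.3×10³)(1.0⁴)/(8·6.4³·15) = 2.5527 N/mm
U = ½kδ² = 0.5 × 2.5527 × 63.8² = 5195.2 N·mm = 5.1952 J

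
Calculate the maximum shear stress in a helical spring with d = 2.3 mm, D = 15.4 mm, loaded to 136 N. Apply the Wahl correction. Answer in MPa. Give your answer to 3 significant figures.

Spring index C = D/d = 15.4/2.3 = 6.6957
K_W = (4C−1)/(4C−4) + 0.615/C = 25.783/22.783 + 0.0919 = 1.2235
τ₀ = 8FD/(πd³) = 8·136·15.4/(π·2.3³) = 16755.2/38.224 = 438.35 MPa
τ_max = K·τ₀ = 1.2235 × 438.35 = 536.33 MPa

536 MPa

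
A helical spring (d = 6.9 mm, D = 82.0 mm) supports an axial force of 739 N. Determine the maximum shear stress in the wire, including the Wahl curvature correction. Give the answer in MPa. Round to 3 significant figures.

526 MPa

Spring index C = D/d = 82.0/6.9 = 11.8841
K_W = (4C−1)/(4C−4) + 0.615/C = 46.536/43.536 + 0.0518 = 1.1207
τ₀ = 8FD/(πd³) = 8·739·82.0/(π·6.9³) = 484784/1032 = 469.73 MPa
τ_max = K·τ₀ = 1.1207 × 469.73 = 526.41 MPa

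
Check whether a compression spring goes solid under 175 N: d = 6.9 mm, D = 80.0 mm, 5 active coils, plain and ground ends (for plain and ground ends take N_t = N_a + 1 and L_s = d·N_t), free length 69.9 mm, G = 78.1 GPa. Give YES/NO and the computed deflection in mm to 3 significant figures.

NO, δ = 20.2 mm

k = Gd⁴/(8D³N_a) = (78.1×10³)(6.9⁴)/(8·80.0³·5) = 8.6441 N/mm
N_t = 6; L_s = 6.9·6 = 41.4 mm; δ_solid = L₀ − L_s = 69.9 − 41.4 = 28.5 mm
δ = F/k = 175/8.6441 = 20.245 mm
δ < δ_solid → spring does not go solid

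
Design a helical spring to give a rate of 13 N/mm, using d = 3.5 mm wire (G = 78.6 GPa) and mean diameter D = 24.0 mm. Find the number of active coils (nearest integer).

N_a = Gd⁴/(8D³k) = (78.6×10³ × 3.5⁴)/(8 × 24.0³ × 13)
    = 1.17949e+07 / 1.4377e+06 = 8.204 → 8 coils

8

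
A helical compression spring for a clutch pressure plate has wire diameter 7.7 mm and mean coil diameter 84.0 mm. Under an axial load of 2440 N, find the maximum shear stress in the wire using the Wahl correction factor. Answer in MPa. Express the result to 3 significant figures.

1290 MPa

Spring index C = D/d = 84.0/7.7 = 10.9091
K_W = (4C−1)/(4C−4) + 0.615/C = 42.636/39.636 + 0.0564 = 1.1321
τ₀ = 8FD/(πd³) = 8·2440·84.0/(π·7.7³) = 1.63968e+06/1434.2 = 1143.2 MPa
τ_max = K·τ₀ = 1.1321 × 1143.2 = 1294.2 MPa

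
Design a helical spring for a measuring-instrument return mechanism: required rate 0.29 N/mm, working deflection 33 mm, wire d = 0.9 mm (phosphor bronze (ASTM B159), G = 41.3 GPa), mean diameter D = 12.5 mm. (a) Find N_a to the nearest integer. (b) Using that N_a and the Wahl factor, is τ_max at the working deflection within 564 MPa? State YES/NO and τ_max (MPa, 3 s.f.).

N_a = Gd⁴/(8D³k) = (41.3×10³)(0.9⁴)/(8·12.5³·0.29) = 5.98 → N_a = 6
Actual rate k = Gd⁴/(8D³·6) = 0.28903 N/mm
Working load F = kδ = 0.28903·33 = 9.5381 N
C = 12.5/0.9 = 13.8889; K_W = (4C−1)/(4C−4)+0.615/C = 1.1025
τ_max = K_W·8FD/(πd³) = 1.1025·416.47 = 459.15 MPa
τ_max ≤ 564 MPa → acceptable

(a) 6 coils; (b) YES, τ_max = 459 MPa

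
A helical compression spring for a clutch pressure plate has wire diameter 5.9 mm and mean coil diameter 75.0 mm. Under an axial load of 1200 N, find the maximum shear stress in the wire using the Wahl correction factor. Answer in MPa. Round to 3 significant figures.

Spring index C = D/d = 75.0/5.9 = 12.7119
K_W = (4C−1)/(4C−4) + 0.615/C = 49.847/46.847 + 0.0484 = 1.1124
τ₀ = 8FD/(πd³) = 8·1200·75.0/(π·5.9³) = 720000/645.22 = 1115.9 MPa
τ_max = K·τ₀ = 1.1124 × 1115.9 = 1241.4 MPa

1240 MPa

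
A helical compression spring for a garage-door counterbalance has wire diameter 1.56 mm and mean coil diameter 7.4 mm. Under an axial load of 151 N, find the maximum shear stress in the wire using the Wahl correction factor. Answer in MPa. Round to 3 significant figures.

997 MPa

Spring index C = D/d = 7.4/1.56 = 4.7436
K_W = (4C−1)/(4C−4) + 0.615/C = 17.974/14.974 + 0.1296 = 1.3300
τ₀ = 8FD/(πd³) = 8·151·7.4/(π·1.56³) = 8939.2/11.927 = 749.51 MPa
τ_max = K·τ₀ = 1.3300 × 749.51 = 996.84 MPa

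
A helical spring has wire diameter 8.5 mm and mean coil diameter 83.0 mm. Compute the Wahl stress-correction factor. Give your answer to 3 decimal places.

1.149

C = D/d = 83.0/8.5 = 9.7647
K_W = (4C−1)/(4C−4) + 0.615/C = 38.059/35.059 + 0.0630 = 1.1486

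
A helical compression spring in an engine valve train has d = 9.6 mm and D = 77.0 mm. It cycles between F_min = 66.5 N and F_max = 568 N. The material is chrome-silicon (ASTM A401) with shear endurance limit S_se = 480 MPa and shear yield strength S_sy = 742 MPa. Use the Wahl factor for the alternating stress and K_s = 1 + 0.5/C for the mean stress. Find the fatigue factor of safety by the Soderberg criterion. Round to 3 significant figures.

4.21

C = D/d = 77.0/9.6 = 8.0208; K_W = (4C−1)/(4C−4)+0.615/C = 1.1835; K_s = 1+0.5/C = 1.0623
F_a = (F_max−F_min)/2 = 250.75 N; F_m = (F_max+F_min)/2 = 317.25 N
τ_a = K_W·8F_aD/(πd³) = 1.1835 × 55.572 = 65.77 MPa
τ_m = K_s·8F_mD/(πd³) = 1.0623 × 70.31 = 74.693 MPa
Soderberg: 1/n_f = τ_a/S_se + τ_m/S_sy = 65.77/480 + 74.693/742 = 0.13702 + 0.10066 = 0.23769
n_f = 1/0.23769 = 4.207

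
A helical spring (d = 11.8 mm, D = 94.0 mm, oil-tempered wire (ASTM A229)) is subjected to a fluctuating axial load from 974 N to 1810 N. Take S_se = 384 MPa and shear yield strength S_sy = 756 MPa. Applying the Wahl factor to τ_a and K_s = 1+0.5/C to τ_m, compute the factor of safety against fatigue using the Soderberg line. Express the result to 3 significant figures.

C = D/d = 94.0/11.8 = 7.9661; K_W = (4C−1)/(4C−4)+0.615/C = 1.1849; K_s = 1+0.5/C = 1.0628
F_a = (F_max−F_min)/2 = 418 N; F_m = (F_max+F_min)/2 = 1392 N
τ_a = K_W·8F_aD/(πd³) = 1.1849 × 60.897 = 72.155 MPa
τ_m = K_s·8F_mD/(πd³) = 1.0628 × 202.8 = 215.53 MPa
Soderberg: 1/n_f = τ_a/S_se + τ_m/S_sy = 72.155/384 + 215.53/756 = 0.18790 + 0.28509 = 0.47299
n_f = 1/0.47299 = 2.114

2.11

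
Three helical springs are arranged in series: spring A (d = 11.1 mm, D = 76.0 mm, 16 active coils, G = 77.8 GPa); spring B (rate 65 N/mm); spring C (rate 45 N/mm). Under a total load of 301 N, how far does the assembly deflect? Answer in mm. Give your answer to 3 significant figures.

25.6 mm

k_A = Gd⁴/(8D³N_a) = (77.8×10³)(11.1⁴)/(8·76.0³·16) = 21.019 N/mm
Series: 1/k_eq = 1/21.019 + 1/65 + 1/45 = 0.085182; k_eq = 11.74 N/mm
δ = F/k_eq = 301/11.74 = 25.64 mm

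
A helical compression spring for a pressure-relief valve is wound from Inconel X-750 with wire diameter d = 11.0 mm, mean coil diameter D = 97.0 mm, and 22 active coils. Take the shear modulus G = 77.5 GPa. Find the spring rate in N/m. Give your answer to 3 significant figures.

k = Gd⁴/(8D³N_a) = (77.5×10³ × 11.0⁴) / (8 × 97.0³ × 22)
  = 1.13468e+09 / 1.6063e+08 = 7.0639 N/mm = 7063.9 N/m

7060 N/m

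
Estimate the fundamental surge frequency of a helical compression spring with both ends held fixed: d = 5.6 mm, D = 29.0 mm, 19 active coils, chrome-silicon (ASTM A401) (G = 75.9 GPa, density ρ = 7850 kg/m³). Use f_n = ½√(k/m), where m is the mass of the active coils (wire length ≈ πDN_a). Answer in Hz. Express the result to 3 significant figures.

k = Gd⁴/(8D³N_a) = (75.9×10³)(5.6⁴)/(8·29.0³·19) = 20.135 N/mm = 20135 N/m
Wire length L = πDN_a = π·29.0·19 = 1731 mm
m = ρ·(πd²/4)·L = 7850 × 24.63×10⁻⁶ m² × 1.731 m = 0.33469 kg
f_n = ½√(k/m) = 0.5·√(20135/0.33469) = 0.5·√(60162) = 122.64 Hz

123 Hz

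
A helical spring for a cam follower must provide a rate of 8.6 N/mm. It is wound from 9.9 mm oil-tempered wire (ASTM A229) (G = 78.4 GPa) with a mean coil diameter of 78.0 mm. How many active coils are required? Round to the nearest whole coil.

23

N_a = Gd⁴/(8D³k) = (78.4×10³ × 9.9⁴)/(8 × 78.0³ × 8.6)
    = 7.53107e+08 / 3.26492e+07 = 23.07 → 23 coils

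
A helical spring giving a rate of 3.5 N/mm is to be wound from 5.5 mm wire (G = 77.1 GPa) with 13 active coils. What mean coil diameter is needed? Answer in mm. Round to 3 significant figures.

D = (Gd⁴/(8N_a·k))^(1/3) = (77.1×10³·5.5⁴/(8·13·3.5))^(1/3)
  = (193822)^(1/3) = 57.8719 mm

57.9 mm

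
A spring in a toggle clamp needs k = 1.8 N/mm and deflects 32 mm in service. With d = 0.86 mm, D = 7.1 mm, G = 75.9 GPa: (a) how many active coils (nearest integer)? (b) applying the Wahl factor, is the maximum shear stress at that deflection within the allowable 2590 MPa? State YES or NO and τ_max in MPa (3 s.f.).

(a) 8 coils; (b) YES, τ_max = 1940 MPa

N_a = Gd⁴/(8D³k) = (75.9×10³)(0.86⁴)/(8·7.1³·1.8) = 8.056 → N_a = 8
Actual rate k = Gd⁴/(8D³·8) = 1.8125 N/mm
Working load F = kδ = 1.8125·32 = 58 N
C = 7.1/0.86 = 8.2558; K_W = (4C−1)/(4C−4)+0.615/C = 1.1779
τ_max = K_W·8FD/(πd³) = 1.1779·1648.7 = 1941.9 MPa
τ_max ≤ 2590 MPa → acceptable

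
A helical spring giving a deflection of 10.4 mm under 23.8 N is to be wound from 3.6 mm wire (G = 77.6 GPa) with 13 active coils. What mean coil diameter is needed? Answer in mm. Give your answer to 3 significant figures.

Required rate k = F/δ = 23.8/10.4 = 2.2885 N/mm
D = (Gd⁴/(8N_a·k))^(1/3) = (77.6×10³·3.6⁴/(8·13·2.2885))^(1/3)
  = (54764)^(1/3) = 37.9750 mm

38.0 mm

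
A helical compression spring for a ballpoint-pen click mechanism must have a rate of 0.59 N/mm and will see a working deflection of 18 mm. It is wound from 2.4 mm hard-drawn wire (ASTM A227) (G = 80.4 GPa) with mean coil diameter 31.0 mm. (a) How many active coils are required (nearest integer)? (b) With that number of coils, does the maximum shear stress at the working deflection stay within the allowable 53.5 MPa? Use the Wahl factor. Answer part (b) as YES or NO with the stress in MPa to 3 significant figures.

N_a = Gd⁴/(8D³k) = (80.4×10³)(2.4⁴)/(8·31.0³·0.59) = 18.97 → N_a = 19
Actual rate k = Gd⁴/(8D³·19) = 0.58908 N/mm
Working load F = kδ = 0.58908·18 = 10.603 N
C = 31.0/2.4 = 12.9167; K_W = (4C−1)/(4C−4)+0.615/C = 1.1105
τ_max = K_W·8FD/(πd³) = 1.1105·60.55 = 67.244 MPa
τ_max > 53.5 MPa → exceeds allowable

(a) 19 coils; (b) NO, τ_max = 67.2 MPa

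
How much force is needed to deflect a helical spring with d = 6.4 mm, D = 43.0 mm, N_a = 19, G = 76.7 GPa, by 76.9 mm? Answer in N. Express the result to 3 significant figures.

k = Gd⁴/(8D³N_a) = (76.7×10³)(6.4⁴)/(8·43.0³·19) = 10.648 N/mm
F = k·δ = 10.648 × 76.9 = 818.83 N

819 N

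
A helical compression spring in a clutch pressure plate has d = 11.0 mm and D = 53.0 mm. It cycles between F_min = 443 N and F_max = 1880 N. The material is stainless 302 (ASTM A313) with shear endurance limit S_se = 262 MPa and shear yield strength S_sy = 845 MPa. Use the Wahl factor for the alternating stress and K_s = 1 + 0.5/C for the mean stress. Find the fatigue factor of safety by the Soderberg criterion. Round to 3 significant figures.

C = D/d = 53.0/11.0 = 4.8182; K_W = (4C−1)/(4C−4)+0.615/C = 1.3241; K_s = 1+0.5/C = 1.1038
F_a = (F_max−F_min)/2 = 718.5 N; F_m = (F_max+F_min)/2 = 1161.5 N
τ_a = K_W·8F_aD/(πd³) = 1.3241 × 72.856 = 96.466 MPa
τ_m = K_s·8F_mD/(πd³) = 1.1038 × 117.78 = 130 MPa
Soderberg: 1/n_f = τ_a/S_se + τ_m/S_sy = 96.466/262 + 130/845 = 0.36819 + 0.15384 = 0.52204
n_f = 1/0.52204 = 1.916

1.92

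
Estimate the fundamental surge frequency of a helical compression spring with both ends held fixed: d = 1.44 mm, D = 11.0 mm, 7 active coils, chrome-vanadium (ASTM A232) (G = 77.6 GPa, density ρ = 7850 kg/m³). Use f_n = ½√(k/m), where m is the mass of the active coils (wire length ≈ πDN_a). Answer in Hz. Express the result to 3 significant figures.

k = Gd⁴/(8D³N_a) = (77.6×10³)(1.44⁴)/(8·11.0³·7) = 4.4766 N/mm = 4476.6 N/m
Wire length L = πDN_a = π·11.0·7 = 241.9 mm
m = ρ·(πd²/4)·L = 7850 × 1.6286×10⁻⁶ m² × 0.2419 m = 0.0030926 kg
f_n = ½√(k/m) = 0.5·√(4476.6/0.0030926) = 0.5·√(1.4475e+06) = 601.56 Hz

602 Hz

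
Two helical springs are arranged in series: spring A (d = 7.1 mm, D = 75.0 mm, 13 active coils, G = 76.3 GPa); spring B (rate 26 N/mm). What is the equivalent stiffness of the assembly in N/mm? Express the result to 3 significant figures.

k_A = Gd⁴/(8D³N_a) = (76.3×10³)(7.1⁴)/(8·75.0³·13) = 4.4192 N/mm
Series: 1/k_eq = 1/4.4192 + 1/26 = 0.26475; k_eq = 3.7772 N/mm

3.78 N/mm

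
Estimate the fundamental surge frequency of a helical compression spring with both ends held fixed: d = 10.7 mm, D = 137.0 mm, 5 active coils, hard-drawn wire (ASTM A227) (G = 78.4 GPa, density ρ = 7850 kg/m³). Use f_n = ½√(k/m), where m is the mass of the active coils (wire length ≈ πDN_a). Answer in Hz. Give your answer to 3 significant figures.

40.6 Hz

k = Gd⁴/(8D³N_a) = (78.4×10³)(10.7⁴)/(8·137.0³·5) = 9.9915 N/mm = 9991.5 N/m
Wire length L = πDN_a = π·137.0·5 = 2152 mm
m = ρ·(πd²/4)·L = 7850 × 89.92×10⁻⁶ m² × 2.152 m = 1.519 kg
f_n = ½√(k/m) = 0.5·√(9991.5/1.519) = 0.5·√(6577.5) = 40.551 Hz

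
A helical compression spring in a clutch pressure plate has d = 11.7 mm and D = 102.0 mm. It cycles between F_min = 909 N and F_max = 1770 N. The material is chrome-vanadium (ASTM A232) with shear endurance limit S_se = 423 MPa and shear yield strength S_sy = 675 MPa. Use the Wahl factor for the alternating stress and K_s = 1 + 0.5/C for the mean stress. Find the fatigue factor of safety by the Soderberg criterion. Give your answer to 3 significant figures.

1.88

C = D/d = 102.0/11.7 = 8.7179; K_W = (4C−1)/(4C−4)+0.615/C = 1.1677; K_s = 1+0.5/C = 1.0574
F_a = (F_max−F_min)/2 = 430.5 N; F_m = (F_max+F_min)/2 = 1339.5 N
τ_a = K_W·8F_aD/(πd³) = 1.1677 × 69.816 = 81.526 MPa
τ_m = K_s·8F_mD/(πd³) = 1.0574 × 217.23 = 229.69 MPa
Soderberg: 1/n_f = τ_a/S_se + τ_m/S_sy = 81.526/423 + 229.69/675 = 0.19273 + 0.34028 = 0.53302
n_f = 1/0.53302 = 1.876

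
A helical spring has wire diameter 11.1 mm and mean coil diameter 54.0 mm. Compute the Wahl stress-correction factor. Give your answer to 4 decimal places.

1.3205

C = D/d = 54.0/11.1 = 4.8649
K_W = (4C−1)/(4C−4) + 0.615/C = 18.459/15.459 + 0.1264 = 1.3205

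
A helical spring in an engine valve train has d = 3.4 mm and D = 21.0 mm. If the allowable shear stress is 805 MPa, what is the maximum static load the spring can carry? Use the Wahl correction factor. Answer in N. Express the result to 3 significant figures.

C = D/d = 21.0/3.4 = 6.1765
K_W = (4C−1)/(4C−4) + 0.615/C = 23.706/20.706 + 0.0996 = 1.2445
τ_max = K·8FD/(πd³) → F_max = τ_allow·πd³/(8DK)
F_max = 805·π·3.4³/(8·21.0·1.2445) = 99399/209.07 = 475.44 N

475 N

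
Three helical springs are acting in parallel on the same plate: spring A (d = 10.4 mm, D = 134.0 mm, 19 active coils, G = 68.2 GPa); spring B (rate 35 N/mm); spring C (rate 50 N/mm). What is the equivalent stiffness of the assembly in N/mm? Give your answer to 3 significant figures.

87.2 N/mm

k_A = Gd⁴/(8D³N_a) = (68.2×10³)(10.4⁴)/(8·134.0³·19) = 2.1815 N/mm
Parallel: k_eq = 2.1815 + 35 + 50 = 87.182 N/mm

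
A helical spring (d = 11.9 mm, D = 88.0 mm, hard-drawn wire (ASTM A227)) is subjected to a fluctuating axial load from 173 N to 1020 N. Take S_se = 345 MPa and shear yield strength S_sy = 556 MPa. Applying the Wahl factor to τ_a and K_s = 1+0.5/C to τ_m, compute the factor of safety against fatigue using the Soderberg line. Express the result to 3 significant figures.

C = D/d = 88.0/11.9 = 7.3950; K_W = (4C−1)/(4C−4)+0.615/C = 1.2004; K_s = 1+0.5/C = 1.0676
F_a = (F_max−F_min)/2 = 423.5 N; F_m = (F_max+F_min)/2 = 596.5 N
τ_a = K_W·8F_aD/(πd³) = 1.2004 × 56.316 = 67.605 MPa
τ_m = K_s·8F_mD/(πd³) = 1.0676 × 79.322 = 84.685 MPa
Soderberg: 1/n_f = τ_a/S_se + τ_m/S_sy = 67.605/345 + 84.685/556 = 0.19596 + 0.15231 = 0.34827
n_f = 1/0.34827 = 2.871

2.87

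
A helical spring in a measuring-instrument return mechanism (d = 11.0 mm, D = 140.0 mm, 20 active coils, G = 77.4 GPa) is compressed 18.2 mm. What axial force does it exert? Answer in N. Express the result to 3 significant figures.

k = Gd⁴/(8D³N_a) = (77.4×10³)(11.0⁴)/(8·140.0³·20) = 2.5811 N/mm
F = k·δ = 2.5811 × 18.2 = 46.976 N

47.0 N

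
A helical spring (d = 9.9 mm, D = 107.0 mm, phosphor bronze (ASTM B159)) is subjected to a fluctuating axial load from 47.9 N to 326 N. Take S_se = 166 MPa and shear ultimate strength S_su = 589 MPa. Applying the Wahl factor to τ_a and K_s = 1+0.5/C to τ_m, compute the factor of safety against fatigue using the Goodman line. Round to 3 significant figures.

2.78

C = D/d = 107.0/9.9 = 10.8081; K_W = (4C−1)/(4C−4)+0.615/C = 1.1334; K_s = 1+0.5/C = 1.0463
F_a = (F_max−F_min)/2 = 139.05 N; F_m = (F_max+F_min)/2 = 186.95 N
τ_a = K_W·8F_aD/(πd³) = 1.1334 × 39.047 = 44.255 MPa
τ_m = K_s·8F_mD/(πd³) = 1.0463 × 52.498 = 54.927 MPa
Goodman: 1/n_f = τ_a/S_se + τ_m/S_su = 44.255/166 + 54.927/589 = 0.26660 + 0.09325 = 0.35985
n_f = 1/0.35985 = 2.779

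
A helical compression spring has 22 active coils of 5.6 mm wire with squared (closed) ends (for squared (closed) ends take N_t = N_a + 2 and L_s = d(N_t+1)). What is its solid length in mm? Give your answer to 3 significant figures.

squared (closed) ends: N_t = N_a + 2 = 22 + 2 = 24
L_s = d·(N_t+1) = 5.6 × 25 = 140 mm

140 mm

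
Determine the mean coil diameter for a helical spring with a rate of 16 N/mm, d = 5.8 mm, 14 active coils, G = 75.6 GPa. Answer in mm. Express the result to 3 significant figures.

D = (Gd⁴/(8N_a·k))^(1/3) = (75.6×10³·5.8⁴/(8·14·16))^(1/3)
  = (47741.5)^(1/3) = 36.2770 mm

36.3 mm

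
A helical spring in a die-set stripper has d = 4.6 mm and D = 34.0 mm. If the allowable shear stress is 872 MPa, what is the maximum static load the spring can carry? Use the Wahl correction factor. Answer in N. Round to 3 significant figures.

817 N

C = D/d = 34.0/4.6 = 7.3913
K_W = (4C−1)/(4C−4) + 0.615/C = 28.565/25.565 + 0.0832 = 1.2006
τ_max = K·8FD/(πd³) → F_max = τ_allow·πd³/(8DK)
F_max = 872·π·4.6³/(8·34.0·1.2006) = 2.6665e+05/326.55 = 816.56 N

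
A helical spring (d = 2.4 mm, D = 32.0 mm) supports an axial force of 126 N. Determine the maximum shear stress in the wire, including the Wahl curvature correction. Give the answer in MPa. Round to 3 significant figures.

822 MPa

Spring index C = D/d = 32.0/2.4 = 13.3333
K_W = (4C−1)/(4C−4) + 0.615/C = 52.333/49.333 + 0.0461 = 1.1069
τ₀ = 8FD/(πd³) = 8·126·32.0/(π·2.4³) = 32256/43.429 = 742.72 MPa
τ_max = K·τ₀ = 1.1069 × 742.72 = 822.15 MPa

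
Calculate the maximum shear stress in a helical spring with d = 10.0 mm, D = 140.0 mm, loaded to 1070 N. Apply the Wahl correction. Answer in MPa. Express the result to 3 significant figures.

420 MPa

Spring index C = D/d = 140.0/10.0 = 14.0000
K_W = (4C−1)/(4C−4) + 0.615/C = 55.000/52.000 + 0.0439 = 1.1016
τ₀ = 8FD/(πd³) = 8·1070·140.0/(π·10.0³) = 1.1984e+06/3141.6 = 381.46 MPa
τ_max = K·τ₀ = 1.1016 × 381.46 = 420.23 MPa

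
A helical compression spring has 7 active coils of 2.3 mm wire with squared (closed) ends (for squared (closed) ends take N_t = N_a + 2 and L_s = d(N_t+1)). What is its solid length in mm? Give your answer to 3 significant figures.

squared (closed) ends: N_t = N_a + 2 = 7 + 2 = 9
L_s = d·(N_t+1) = 2.3 × 10 = 23 mm

23.0 mm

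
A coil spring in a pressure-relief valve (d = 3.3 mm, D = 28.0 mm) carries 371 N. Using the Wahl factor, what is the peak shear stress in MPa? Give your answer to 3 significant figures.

863 MPa

Spring index C = D/d = 28.0/3.3 = 8.4848
K_W = (4C−1)/(4C−4) + 0.615/C = 32.939/29.939 + 0.0725 = 1.1727
τ₀ = 8FD/(πd³) = 8·371·28.0/(π·3.3³) = 83104/112.9 = 736.09 MPa
τ_max = K·τ₀ = 1.1727 × 736.09 = 863.2 MPa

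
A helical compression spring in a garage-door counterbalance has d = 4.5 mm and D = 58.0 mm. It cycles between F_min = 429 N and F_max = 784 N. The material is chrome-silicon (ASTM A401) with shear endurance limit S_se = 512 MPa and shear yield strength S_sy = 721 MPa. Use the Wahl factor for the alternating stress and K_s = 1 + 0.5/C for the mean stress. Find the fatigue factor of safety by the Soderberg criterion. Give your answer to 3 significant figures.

0.490

C = D/d = 58.0/4.5 = 12.8889; K_W = (4C−1)/(4C−4)+0.615/C = 1.1108; K_s = 1+0.5/C = 1.0388
F_a = (F_max−F_min)/2 = 177.5 N; F_m = (F_max+F_min)/2 = 606.5 N
τ_a = K_W·8F_aD/(πd³) = 1.1108 × 287.69 = 319.57 MPa
τ_m = K_s·8F_mD/(πd³) = 1.0388 × 983.02 = 1021.2 MPa
Soderberg: 1/n_f = τ_a/S_se + τ_m/S_sy = 319.57/512 + 1021.2/721 = 0.62416 + 1.41630 = 2.0405
n_f = 1/2.0405 = 0.4901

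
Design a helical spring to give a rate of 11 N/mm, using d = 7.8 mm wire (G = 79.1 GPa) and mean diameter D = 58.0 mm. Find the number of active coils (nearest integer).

N_a = Gd⁴/(8D³k) = (79.1×10³ × 7.8⁴)/(8 × 58.0³ × 11)
    = 2.92789e+08 / 1.71699e+07 = 17.05 → 17 coils

17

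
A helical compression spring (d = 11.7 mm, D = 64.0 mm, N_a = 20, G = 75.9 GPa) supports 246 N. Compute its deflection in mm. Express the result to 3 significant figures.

k = Gd⁴/(8D³N_a) = (75.9×10³)(11.7⁴)/(8·64.0³·20) = 33.91 N/mm
δ = F/k = 246 / 33.91 = 7.2545 mm

7.25 mm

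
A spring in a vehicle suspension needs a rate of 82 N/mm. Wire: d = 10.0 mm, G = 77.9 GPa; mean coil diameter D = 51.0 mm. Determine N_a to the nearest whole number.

9

N_a = Gd⁴/(8D³k) = (77.9×10³ × 10.0⁴)/(8 × 51.0³ × 82)
    = 7.79e+08 / 8.70191e+07 = 8.952 → 9 coils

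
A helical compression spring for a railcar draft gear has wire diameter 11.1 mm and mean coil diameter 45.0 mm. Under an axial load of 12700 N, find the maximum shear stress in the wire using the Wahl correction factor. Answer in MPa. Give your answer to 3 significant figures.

1490 MPa

Spring index C = D/d = 45.0/11.1 = 4.0541
K_W = (4C−1)/(4C−4) + 0.615/C = 15.216/12.216 + 0.1517 = 1.3973
τ₀ = 8FD/(πd³) = 8·12700·45.0/(π·11.1³) = 4.572e+06/4296.5 = 1064.1 MPa
τ_max = K·τ₀ = 1.3973 × 1064.1 = 1486.9 MPa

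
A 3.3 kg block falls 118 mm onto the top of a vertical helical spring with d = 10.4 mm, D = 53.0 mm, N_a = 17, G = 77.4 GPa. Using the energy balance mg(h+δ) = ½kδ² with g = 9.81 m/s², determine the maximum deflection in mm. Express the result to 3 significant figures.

13.8 mm

k = Gd⁴/(8D³N_a) = (77.4×10³)(10.4⁴)/(8·53.0³·17) = 44.721 N/mm
W = mg = 3.3 × 9.81 = 32.373 N
½kδ² − Wδ − Wh = 0 → δ = (W + √(W² + 2kWh))/k
δ = (32.373 + √(1048 + 341667))/44.721 = (32.373 + 585.42)/44.721 = 13.814 mm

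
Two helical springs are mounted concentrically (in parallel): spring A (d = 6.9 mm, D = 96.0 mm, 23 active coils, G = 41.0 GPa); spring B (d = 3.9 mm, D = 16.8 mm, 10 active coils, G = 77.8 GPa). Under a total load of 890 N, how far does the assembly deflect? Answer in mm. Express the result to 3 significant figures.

18.5 mm

k_A = Gd⁴/(8D³N_a) = (41.0×10³)(6.9⁴)/(8·96.0³·23) = 0.57089 N/mm
k_B = Gd⁴/(8D³N_a) = (77.8×10³)(3.9⁴)/(8·16.8³·10) = 47.448 N/mm
Parallel: k_eq = 0.57089 + 47.448 = 48.019 N/mm
δ = F/k_eq = 890/48.019 = 18.534 mm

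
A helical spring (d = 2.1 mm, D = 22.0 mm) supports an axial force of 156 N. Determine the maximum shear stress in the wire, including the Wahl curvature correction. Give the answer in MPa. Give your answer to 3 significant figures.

1070 MPa

Spring index C = D/d = 22.0/2.1 = 10.4762
K_W = (4C−1)/(4C−4) + 0.615/C = 40.905/37.905 + 0.0587 = 1.1379
τ₀ = 8FD/(πd³) = 8·156·22.0/(π·2.1³) = 27456/29.094 = 943.69 MPa
τ_max = K·τ₀ = 1.1379 × 943.69 = 1073.8 MPa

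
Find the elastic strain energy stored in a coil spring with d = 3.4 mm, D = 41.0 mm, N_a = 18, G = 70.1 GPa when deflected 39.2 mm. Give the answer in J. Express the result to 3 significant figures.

k = Gd⁴/(8D³N_a) = (70.1×10³)(3.4⁴)/(8·41.0³·18) = 0.94389 N/mm
U = ½kδ² = 0.5 × 0.94389 × 39.2² = 725.21 N·mm = 0.72521 J

0.725 J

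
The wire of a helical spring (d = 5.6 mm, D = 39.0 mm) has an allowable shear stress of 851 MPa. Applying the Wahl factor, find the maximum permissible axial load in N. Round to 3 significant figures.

1240 N

C = D/d = 39.0/5.6 = 6.9643
K_W = (4C−1)/(4C−4) + 0.615/C = 26.857/23.857 + 0.0883 = 1.2141
τ_max = K·8FD/(πd³) → F_max = τ_allow·πd³/(8DK)
F_max = 851·π·5.6³/(8·39.0·1.2141) = 4.6951e+05/378.79 = 1239.5 N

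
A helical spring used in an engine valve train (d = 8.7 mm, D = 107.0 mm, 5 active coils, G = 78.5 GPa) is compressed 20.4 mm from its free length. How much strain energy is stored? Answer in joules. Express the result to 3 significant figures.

k = Gd⁴/(8D³N_a) = (78.5×10³)(8.7⁴)/(8·107.0³·5) = 9.1777 N/mm
U = ½kδ² = 0.5 × 9.1777 × 20.4² = 1909.7 N·mm = 1.9097 J

1.91 J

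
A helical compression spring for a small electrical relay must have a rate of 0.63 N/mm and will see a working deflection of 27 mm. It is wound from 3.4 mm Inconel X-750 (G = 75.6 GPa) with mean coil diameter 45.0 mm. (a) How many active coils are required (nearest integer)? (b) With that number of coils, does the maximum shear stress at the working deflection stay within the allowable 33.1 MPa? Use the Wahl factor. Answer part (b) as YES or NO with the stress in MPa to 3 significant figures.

N_a = Gd⁴/(8D³k) = (75.6×10³)(3.4⁴)/(8·45.0³·0.63) = 22 → N_a = 22
Actual rate k = Gd⁴/(8D³·22) = 0.62992 N/mm
Working load F = kδ = 0.62992·27 = 17.008 N
C = 45.0/3.4 = 13.2353; K_W = (4C−1)/(4C−4)+0.615/C = 1.1078
τ_max = K_W·8FD/(πd³) = 1.1078·49.587 = 54.931 MPa
τ_max > 33.1 MPa → exceeds allowable

(a) 22 coils; (b) NO, τ_max = 54.9 MPa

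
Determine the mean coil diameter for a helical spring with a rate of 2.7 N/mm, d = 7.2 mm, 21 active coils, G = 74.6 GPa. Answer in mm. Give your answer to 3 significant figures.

76.2 mm

D = (Gd⁴/(8N_a·k))^(1/3) = (74.6×10³·7.2⁴/(8·21·2.7))^(1/3)
  = (441973)^(1/3) = 76.1726 mm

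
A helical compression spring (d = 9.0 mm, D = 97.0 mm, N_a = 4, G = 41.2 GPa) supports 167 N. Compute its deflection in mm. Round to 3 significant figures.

k = Gd⁴/(8D³N_a) = (41.2×10³)(9.0⁴)/(8·97.0³·4) = 9.2555 N/mm
δ = F/k = 167 / 9.2555 = 18.043 mm

18.0 mm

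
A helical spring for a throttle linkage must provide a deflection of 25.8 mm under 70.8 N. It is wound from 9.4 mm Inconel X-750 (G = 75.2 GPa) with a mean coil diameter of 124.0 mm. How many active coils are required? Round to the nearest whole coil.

14

Required rate k = F/δ = 70.8/25.8 = 2.7442 N/mm
N_a = Gd⁴/(8D³k) = (75.2×10³ × 9.4⁴)/(8 × 124.0³ × 2.7442)
    = 5.87123e+08 / 4.1857e+07 = 14.03 → 14 coils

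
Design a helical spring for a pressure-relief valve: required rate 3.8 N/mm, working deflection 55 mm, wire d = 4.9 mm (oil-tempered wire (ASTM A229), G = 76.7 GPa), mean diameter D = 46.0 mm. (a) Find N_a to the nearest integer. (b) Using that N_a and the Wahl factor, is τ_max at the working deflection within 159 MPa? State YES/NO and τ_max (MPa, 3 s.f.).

N_a = Gd⁴/(8D³k) = (76.7×10³)(4.9⁴)/(8·46.0³·3.8) = 14.94 → N_a = 15
Actual rate k = Gd⁴/(8D³·15) = 3.7855 N/mm
Working load F = kδ = 3.7855·55 = 208.2 N
C = 46.0/4.9 = 9.3878; K_W = (4C−1)/(4C−4)+0.615/C = 1.1549
τ_max = K_W·8FD/(πd³) = 1.1549·207.3 = 239.42 MPa
τ_max > 159 MPa → exceeds allowable

(a) 15 coils; (b) NO, τ_max = 239 MPa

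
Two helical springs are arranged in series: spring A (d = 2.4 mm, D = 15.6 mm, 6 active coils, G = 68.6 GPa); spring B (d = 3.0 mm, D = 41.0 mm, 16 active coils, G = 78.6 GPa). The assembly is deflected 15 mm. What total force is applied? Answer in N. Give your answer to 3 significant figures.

k_A = Gd⁴/(8D³N_a) = (68.6×10³)(2.4⁴)/(8·15.6³·6) = 12.49 N/mm
k_B = Gd⁴/(8D³N_a) = (78.6×10³)(3.0⁴)/(8·41.0³·16) = 0.72168 N/mm
Series: 1/k_eq = 1/12.49 + 1/0.72168 = 1.4657; k_eq = 0.68226 N/mm
F = k_eq·δ = 0.68226·15 = 10.234 N

10.2 N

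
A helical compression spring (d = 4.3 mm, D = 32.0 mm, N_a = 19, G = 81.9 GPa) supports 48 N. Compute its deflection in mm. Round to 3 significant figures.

8.54 mm

k = Gd⁴/(8D³N_a) = (81.9×10³)(4.3⁴)/(8·32.0³·19) = 5.6217 N/mm
δ = F/k = 48 / 5.6217 = 8.5384 mm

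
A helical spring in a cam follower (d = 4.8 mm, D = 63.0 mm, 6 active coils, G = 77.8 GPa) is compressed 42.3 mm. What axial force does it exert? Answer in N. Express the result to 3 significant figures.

k = Gd⁴/(8D³N_a) = (77.8×10³)(4.8⁴)/(8·63.0³·6) = 3.441 N/mm
F = k·δ = 3.441 × 42.3 = 145.55 N

146 N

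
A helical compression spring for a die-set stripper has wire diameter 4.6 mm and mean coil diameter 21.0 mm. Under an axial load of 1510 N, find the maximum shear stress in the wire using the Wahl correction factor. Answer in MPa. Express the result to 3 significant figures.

Spring index C = D/d = 21.0/4.6 = 4.5652
K_W = (4C−1)/(4C−4) + 0.615/C = 17.261/14.261 + 0.1347 = 1.3451
τ₀ = 8FD/(πd³) = 8·1510·21.0/(π·4.6³) = 253680/305.79 = 829.59 MPa
τ_max = K·τ₀ = 1.3451 × 829.59 = 1115.9 MPa

1120 MPa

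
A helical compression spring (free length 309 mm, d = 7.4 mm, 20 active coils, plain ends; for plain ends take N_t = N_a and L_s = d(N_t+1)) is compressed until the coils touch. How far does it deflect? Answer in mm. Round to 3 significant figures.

154 mm

N_t = 20; L_s = 7.4·21 = 155.4 mm
δ_solid = L₀ − L_s = 309 − 155.4 = 153.6 mm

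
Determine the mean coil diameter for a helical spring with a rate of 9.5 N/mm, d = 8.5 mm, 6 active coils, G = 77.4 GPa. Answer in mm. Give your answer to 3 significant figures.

D = (Gd⁴/(8N_a·k))^(1/3) = (77.4×10³·8.5⁴/(8·6·9.5))^(1/3)
  = (886037)^(1/3) = 96.0470 mm

96.0 mm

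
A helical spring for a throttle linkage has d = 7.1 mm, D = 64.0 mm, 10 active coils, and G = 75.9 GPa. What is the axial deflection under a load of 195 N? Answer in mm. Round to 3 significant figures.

21.2 mm

k = Gd⁴/(8D³N_a) = (75.9×10³)(7.1⁴)/(8·64.0³·10) = 9.197 N/mm
δ = F/k = 195 / 9.197 = 21.203 mm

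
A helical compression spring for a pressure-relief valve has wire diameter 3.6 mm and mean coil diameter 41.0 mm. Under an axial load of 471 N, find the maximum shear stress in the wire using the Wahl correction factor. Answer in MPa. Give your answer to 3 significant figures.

1190 MPa

Spring index C = D/d = 41.0/3.6 = 11.3889
K_W = (4C−1)/(4C−4) + 0.615/C = 44.556/41.556 + 0.0540 = 1.1262
τ₀ = 8FD/(πd³) = 8·471·41.0/(π·3.6³) = 154488/146.57 = 1054 MPa
τ_max = K·τ₀ = 1.1262 × 1054 = 1187 MPa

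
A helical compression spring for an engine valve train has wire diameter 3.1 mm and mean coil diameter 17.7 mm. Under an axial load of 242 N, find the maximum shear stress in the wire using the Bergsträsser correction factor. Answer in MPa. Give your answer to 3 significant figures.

Spring index C = D/d = 17.7/3.1 = 5.7097
K_B = (4C+2)/(4C−3) = 24.839/19.839 = 1.2520
τ₀ = 8FD/(πd³) = 8·242·17.7/(π·3.1³) = 34267.2/93.591 = 366.14 MPa
τ_max = K·τ₀ = 1.2520 × 366.14 = 458.42 MPa

458 MPa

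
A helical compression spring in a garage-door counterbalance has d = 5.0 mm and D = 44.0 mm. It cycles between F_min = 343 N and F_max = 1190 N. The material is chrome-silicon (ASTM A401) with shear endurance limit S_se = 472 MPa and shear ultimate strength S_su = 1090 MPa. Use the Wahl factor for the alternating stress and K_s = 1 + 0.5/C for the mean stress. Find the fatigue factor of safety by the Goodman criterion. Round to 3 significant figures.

C = D/d = 44.0/5.0 = 8.8000; K_W = (4C−1)/(4C−4)+0.615/C = 1.1660; K_s = 1+0.5/C = 1.0568
F_a = (F_max−F_min)/2 = 423.5 N; F_m = (F_max+F_min)/2 = 766.5 N
τ_a = K_W·8F_aD/(πd³) = 1.1660 × 379.61 = 442.64 MPa
τ_m = K_s·8F_mD/(πd³) = 1.0568 × 687.06 = 726.1 MPa
Goodman: 1/n_f = τ_a/S_se + τ_m/S_su = 442.64/472 + 726.1/1090 = 0.93779 + 0.66614 = 1.6039
n_f = 1/1.6039 = 0.6235

0.623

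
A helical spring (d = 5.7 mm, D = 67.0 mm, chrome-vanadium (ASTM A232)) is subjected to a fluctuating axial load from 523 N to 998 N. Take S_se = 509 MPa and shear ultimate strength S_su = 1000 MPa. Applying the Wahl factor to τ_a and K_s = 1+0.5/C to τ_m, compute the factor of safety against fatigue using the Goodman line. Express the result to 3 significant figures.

C = D/d = 67.0/5.7 = 11.7544; K_W = (4C−1)/(4C−4)+0.615/C = 1.1221; K_s = 1+0.5/C = 1.0425
F_a = (F_max−F_min)/2 = 237.5 N; F_m = (F_max+F_min)/2 = 760.5 N
τ_a = K_W·8F_aD/(πd³) = 1.1221 × 218.8 = 245.51 MPa
τ_m = K_s·8F_mD/(πd³) = 1.0425 × 700.63 = 730.43 MPa
Goodman: 1/n_f = τ_a/S_se + τ_m/S_su = 245.51/509 + 730.43/1000 = 0.48234 + 0.73043 = 1.2128
n_f = 1/1.2128 = 0.8246

0.825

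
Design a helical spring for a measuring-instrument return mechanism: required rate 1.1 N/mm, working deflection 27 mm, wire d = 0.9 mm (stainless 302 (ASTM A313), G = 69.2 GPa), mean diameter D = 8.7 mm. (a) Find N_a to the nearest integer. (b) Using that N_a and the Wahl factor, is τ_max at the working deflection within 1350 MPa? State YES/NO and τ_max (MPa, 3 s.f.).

N_a = Gd⁴/(8D³k) = (69.2×10³)(0.9⁴)/(8·8.7³·1.1) = 7.835 → N_a = 8
Actual rate k = Gd⁴/(8D³·8) = 1.0773 N/mm
Working load F = kδ = 1.0773·27 = 29.087 N
C = 8.7/0.9 = 9.6667; K_W = (4C−1)/(4C−4)+0.615/C = 1.1502
τ_max = K_W·8FD/(πd³) = 1.1502·883.96 = 1016.7 MPa
τ_max ≤ 1350 MPa → acceptable

(a) 8 coils; (b) YES, τ_max = 1020 MPa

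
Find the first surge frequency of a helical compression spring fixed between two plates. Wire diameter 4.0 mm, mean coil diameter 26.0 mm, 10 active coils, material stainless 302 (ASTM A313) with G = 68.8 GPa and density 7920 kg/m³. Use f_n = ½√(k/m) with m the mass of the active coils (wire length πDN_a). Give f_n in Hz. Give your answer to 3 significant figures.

196 Hz

k = Gd⁴/(8D³N_a) = (68.8×10³)(4.0⁴)/(8·26.0³·10) = 12.526 N/mm = 12526 N/m
Wire length L = πDN_a = π·26.0·10 = 816.81 mm
m = ρ·(πd²/4)·L = 7920 × 12.566×10⁻⁶ m² × 0.81681 m = 0.081294 kg
f_n = ½√(k/m) = 0.5·√(12526/0.081294) = 0.5·√(1.5408e+05) = 196.27 Hz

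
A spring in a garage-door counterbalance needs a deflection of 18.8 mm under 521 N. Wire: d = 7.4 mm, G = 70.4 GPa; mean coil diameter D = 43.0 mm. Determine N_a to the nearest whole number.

Required rate k = F/δ = 521/18.8 = 27.713 N/mm
N_a = Gd⁴/(8D³k) = (70.4×10³ × 7.4⁴)/(8 × 43.0³ × 27.713)
    = 2.11105e+08 / 1.76269e+07 = 11.98 → 12 coils

12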